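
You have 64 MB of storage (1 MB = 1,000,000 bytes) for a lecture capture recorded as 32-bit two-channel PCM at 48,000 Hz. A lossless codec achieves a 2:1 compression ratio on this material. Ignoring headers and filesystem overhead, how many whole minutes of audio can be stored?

5 minutes

Uncompressed byte rate = 48,000 × 4 × 2 = 384,000 bytes/s.
After 2:1 compression, effective rate ≈ 192000 bytes/s.
Capacity = 64 × 1,000,000 = 64,000,000 bytes.
64,000,000 / effective rate ≈ 333.33 s → 5 minutes.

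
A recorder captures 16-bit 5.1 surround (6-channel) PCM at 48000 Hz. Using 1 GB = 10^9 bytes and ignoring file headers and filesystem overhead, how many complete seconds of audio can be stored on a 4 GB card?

6,944 seconds

Uncompressed byte rate = 48,000 × 2 × 6 = 576,000 bytes/s.
Capacity = 4 × 1,000,000,000 = 4,000,000,000 bytes.
4,000,000,000 / 576,000 ≈ 6944.44 s → 6,944 seconds.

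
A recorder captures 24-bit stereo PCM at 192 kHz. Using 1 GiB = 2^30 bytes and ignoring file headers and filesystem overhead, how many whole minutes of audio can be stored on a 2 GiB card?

31 minutes

Uncompressed byte rate = 192,000 × 3 × 2 = 1,152,000 bytes/s.
Capacity = 2 × 1,073,741,824 = 2,147,483,648 bytes.
2,147,483,648 / 1,152,000 ≈ 1864.14 s → 31 minutes.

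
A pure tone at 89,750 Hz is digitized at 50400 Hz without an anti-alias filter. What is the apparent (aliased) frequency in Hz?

Nyquist = 50,400/2 = 25,200 Hz; 89,750 Hz exceeds it.
Alias = |89,750 − 2×50,400| = |89,750 − 100,800| = 11,050 Hz.

11,050 Hz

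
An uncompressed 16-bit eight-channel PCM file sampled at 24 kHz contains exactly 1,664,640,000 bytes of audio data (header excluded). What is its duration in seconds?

4,335 seconds

Byte rate = 24,000 × 2 × 8 = 384,000 bytes/s.
Duration = 1,664,640,000 / 384,000 = 4,335 s.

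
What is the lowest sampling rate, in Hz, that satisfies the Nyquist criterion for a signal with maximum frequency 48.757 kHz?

Minimum sample rate = 2 × 48,757 Hz = 97,514 Hz.

97,514 Hz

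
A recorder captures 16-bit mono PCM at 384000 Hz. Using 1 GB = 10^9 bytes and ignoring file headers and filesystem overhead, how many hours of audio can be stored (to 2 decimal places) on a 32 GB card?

Uncompressed byte rate = 384,000 × 2 × 1 = 768,000 bytes/s.
Capacity = 32 × 1,000,000,000 = 32,000,000,000 bytes.
32,000,000,000 / 768,000 ≈ 41666.67 s → 11.57 hours.

11.57 hours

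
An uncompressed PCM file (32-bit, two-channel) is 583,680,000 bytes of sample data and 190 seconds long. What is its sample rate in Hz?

384,000 Hz

Bytes = sample_rate × seconds × bytes_per_sample × channels.
sample_rate = 583,680,000 / (190 × 4 × 2) = 583,680,000 / 1,520 = 384,000 Hz.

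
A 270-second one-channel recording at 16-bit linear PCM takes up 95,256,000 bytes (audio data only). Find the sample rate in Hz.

Bytes = sample_rate × seconds × bytes_per_sample × channels.
sample_rate = 95,256,000 / (270 × 2 × 1) = 95,256,000 / 540 = 176,400 Hz.

176,400 Hz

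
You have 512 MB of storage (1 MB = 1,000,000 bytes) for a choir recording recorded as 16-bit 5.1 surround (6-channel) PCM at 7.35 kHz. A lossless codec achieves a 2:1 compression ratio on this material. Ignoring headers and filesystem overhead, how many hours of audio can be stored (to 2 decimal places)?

Uncompressed byte rate = 7,350 × 2 × 6 = 88,200 bytes/s.
After 2:1 compression, effective rate ≈ 44100 bytes/s.
Capacity = 512 × 1,000,000 = 512,000,000 bytes.
512,000,000 / effective rate ≈ 11609.98 s → 3.22 hours.

3.22 hours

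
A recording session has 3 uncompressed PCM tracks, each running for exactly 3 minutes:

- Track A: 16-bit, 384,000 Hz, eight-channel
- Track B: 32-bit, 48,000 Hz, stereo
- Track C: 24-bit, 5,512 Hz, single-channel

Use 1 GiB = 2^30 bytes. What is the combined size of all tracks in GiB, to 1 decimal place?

exactly 3 minutes = 180 s.
Track A: 384,000 × 180 × 2 × 8 = 1,105,920,000 bytes.
Track B: 48,000 × 180 × 4 × 2 = 69,120,000 bytes.
Track C: 5,512 × 180 × 3 × 1 = 2,976,480 bytes.
Total = 1,178,016,480 bytes = 1.1 GiB.

1.1 GiB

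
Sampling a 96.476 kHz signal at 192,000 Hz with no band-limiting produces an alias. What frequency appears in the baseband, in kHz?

Nyquist = 192,000/2 = 96,000 Hz; 96,476 Hz exceeds it.
Alias = |96,476 − 1×192,000| = |96,476 − 192,000| = 95,524 Hz = 95.524 kHz.

95.524 kHz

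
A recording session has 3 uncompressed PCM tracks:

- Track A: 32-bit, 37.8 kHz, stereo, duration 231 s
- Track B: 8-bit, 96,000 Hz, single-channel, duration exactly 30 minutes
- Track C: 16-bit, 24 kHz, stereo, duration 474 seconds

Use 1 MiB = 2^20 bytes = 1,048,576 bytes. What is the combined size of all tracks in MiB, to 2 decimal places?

Track A: 37,800 × 231 × 4 × 2 = 69,854,400 bytes.
Track B: exactly 30 minutes = 1,800 s; 96,000 × 1,800 × 1 × 1 = 172,800,000 bytes.
Track C: 24,000 × 474 × 2 × 2 = 45,504,000 bytes.
Total = 288,158,400 bytes = 274.81 MiB.

274.81 MiB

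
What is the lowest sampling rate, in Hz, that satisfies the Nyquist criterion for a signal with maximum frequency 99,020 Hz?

198,040 Hz

Minimum sample rate = 2 × 99,020 Hz = 198,040 Hz.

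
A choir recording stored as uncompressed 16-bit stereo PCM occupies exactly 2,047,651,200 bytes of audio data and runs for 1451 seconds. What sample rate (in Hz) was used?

352,800 Hz

Bytes = sample_rate × seconds × bytes_per_sample × channels.
sample_rate = 2,047,651,200 / (1,451 × 2 × 2) = 2,047,651,200 / 5,804 = 352,800 Hz.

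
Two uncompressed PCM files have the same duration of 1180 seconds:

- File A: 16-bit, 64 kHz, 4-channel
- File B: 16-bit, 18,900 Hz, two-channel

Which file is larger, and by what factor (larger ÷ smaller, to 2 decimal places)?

File A: 64,000 × 2 × 4 = 512,000 bytes/s.
File B: 18,900 × 2 × 2 = 75,600 bytes/s.
File A is larger; ratio = 604,160,000 / 89,208,000 = 6.77.

File A, by a factor of 6.77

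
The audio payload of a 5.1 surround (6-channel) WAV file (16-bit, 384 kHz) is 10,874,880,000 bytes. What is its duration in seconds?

2,360 seconds

Byte rate = 384,000 × 2 × 6 = 4,608,000 bytes/s.
Duration = 10,874,880,000 / 4,608,000 = 2,360 s.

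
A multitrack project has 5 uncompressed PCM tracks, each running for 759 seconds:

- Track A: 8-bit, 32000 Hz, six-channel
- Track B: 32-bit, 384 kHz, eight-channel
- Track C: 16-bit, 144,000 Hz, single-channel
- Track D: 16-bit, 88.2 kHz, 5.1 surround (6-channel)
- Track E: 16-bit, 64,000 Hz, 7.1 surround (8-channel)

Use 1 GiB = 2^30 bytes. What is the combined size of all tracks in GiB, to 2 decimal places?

10.50 GiB

Track A: 32,000 × 759 × 1 × 6 = 145,728,000 bytes.
Track B: 384,000 × 759 × 4 × 8 = 9,326,592,000 bytes.
Track C: 144,000 × 759 × 2 × 1 = 218,592,000 bytes.
Track D: 88,200 × 759 × 2 × 6 = 803,325,600 bytes.
Track E: 64,000 × 759 × 2 × 8 = 777,216,000 bytes.
Total = 11,271,453,600 bytes = 10.50 GiB.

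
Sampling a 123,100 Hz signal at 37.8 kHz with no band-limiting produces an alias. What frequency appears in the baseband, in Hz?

9,700 Hz

Nyquist = 37,800/2 = 18,900 Hz; 123,100 Hz exceeds it.
Alias = |123,100 − 3×37,800| = |123,100 − 113,400| = 9,700 Hz.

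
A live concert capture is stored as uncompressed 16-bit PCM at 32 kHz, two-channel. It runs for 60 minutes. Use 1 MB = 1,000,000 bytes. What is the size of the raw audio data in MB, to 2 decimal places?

Duration = 60 minutes = 3,600 s.
Bytes = 32,000 samples/s × 3,600 s × 2 bytes/sample × 2 ch = 460,800,000 bytes.
460,800,000 / 1,000,000 = 460.80 MB.

460.80 MB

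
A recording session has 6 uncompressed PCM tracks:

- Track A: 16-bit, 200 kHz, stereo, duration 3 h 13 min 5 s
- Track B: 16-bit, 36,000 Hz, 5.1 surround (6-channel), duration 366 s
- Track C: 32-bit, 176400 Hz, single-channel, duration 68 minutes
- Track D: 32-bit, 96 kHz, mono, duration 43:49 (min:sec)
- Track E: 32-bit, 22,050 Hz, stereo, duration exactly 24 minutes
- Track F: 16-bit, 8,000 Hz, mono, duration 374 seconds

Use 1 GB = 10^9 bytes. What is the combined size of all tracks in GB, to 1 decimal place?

13.6 GB

Track A: 3 h 13 min 5 s = 11,585 s; 200,000 × 11,585 × 2 × 2 = 9,268,000,000 bytes.
Track B: 36,000 × 366 × 2 × 6 = 158,112,000 bytes.
Track C: 68 minutes = 4,080 s; 176,400 × 4,080 × 4 × 1 = 2,878,848,000 bytes.
Track D: 43:49 (min:sec) = 2,629 s; 96,000 × 2,629 × 4 × 1 = 1,009,536,000 bytes.
Track E: exactly 24 minutes = 1,440 s; 22,050 × 1,440 × 4 × 2 = 254,016,000 bytes.
Track F: 8,000 × 374 × 2 × 1 = 5,984,000 bytes.
Total = 13,574,496,000 bytes = 13.6 GB.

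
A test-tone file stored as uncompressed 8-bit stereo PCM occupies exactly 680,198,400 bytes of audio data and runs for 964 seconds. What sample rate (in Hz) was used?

352,800 Hz

Bytes = sample_rate × seconds × bytes_per_sample × channels.
sample_rate = 680,198,400 / (964 × 1 × 2) = 680,198,400 / 1,928 = 352,800 Hz.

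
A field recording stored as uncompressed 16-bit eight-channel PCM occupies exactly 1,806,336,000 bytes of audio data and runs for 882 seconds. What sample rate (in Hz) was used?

128,000 Hz

Bytes = sample_rate × seconds × bytes_per_sample × channels.
sample_rate = 1,806,336,000 / (882 × 2 × 8) = 1,806,336,000 / 14,112 = 128,000 Hz.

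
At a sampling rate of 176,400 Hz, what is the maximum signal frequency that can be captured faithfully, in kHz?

88.2 kHz

Nyquist frequency = sample rate / 2 = 176,400 / 2 = 88.2 kHz.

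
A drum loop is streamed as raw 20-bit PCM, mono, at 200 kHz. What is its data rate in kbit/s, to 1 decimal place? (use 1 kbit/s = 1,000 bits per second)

Bit rate = 200,000 × 20 × 1 = 4,000,000 bits/s.
= 4000.0 kbit/s.

4000.0 kbit/s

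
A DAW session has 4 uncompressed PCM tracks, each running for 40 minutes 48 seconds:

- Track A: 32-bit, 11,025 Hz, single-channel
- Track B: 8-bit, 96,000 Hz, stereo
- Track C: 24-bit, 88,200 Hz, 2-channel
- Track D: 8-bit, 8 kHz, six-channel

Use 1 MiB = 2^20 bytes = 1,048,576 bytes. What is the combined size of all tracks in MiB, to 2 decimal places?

40 minutes 48 seconds = 2,448 s.
Track A: 11,025 × 2,448 × 4 × 1 = 107,956,800 bytes.
Track B: 96,000 × 2,448 × 1 × 2 = 470,016,000 bytes.
Track C: 88,200 × 2,448 × 3 × 2 = 1,295,481,600 bytes.
Track D: 8,000 × 2,448 × 1 × 6 = 117,504,000 bytes.
Total = 1,990,958,400 bytes = 1898.73 MiB.

1898.73 MiB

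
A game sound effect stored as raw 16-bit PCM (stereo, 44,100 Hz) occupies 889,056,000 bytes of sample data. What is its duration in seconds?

5,040 seconds

Byte rate = 44,100 × 2 × 2 = 176,400 bytes/s.
Duration = 889,056,000 / 176,400 = 5,040 s.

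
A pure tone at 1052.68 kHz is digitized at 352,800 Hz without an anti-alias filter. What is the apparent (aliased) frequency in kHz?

5.72 kHz

Nyquist = 352,800/2 = 176,400 Hz; 1,052,680 Hz exceeds it.
Alias = |1,052,680 − 3×352,800| = |1,052,680 − 1,058,400| = 5,720 Hz = 5.72 kHz.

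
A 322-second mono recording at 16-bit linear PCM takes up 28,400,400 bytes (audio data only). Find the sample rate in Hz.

Bytes = sample_rate × seconds × bytes_per_sample × channels.
sample_rate = 28,400,400 / (322 × 2 × 1) = 28,400,400 / 644 = 44,100 Hz.

44,100 Hz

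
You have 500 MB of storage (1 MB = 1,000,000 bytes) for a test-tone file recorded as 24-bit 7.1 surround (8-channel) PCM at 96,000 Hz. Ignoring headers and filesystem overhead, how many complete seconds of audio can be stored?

217 seconds

Uncompressed byte rate = 96,000 × 3 × 8 = 2,304,000 bytes/s.
Capacity = 500 × 1,000,000 = 500,000,000 bytes.
500,000,000 / 2,304,000 ≈ 217.01 s → 217 seconds.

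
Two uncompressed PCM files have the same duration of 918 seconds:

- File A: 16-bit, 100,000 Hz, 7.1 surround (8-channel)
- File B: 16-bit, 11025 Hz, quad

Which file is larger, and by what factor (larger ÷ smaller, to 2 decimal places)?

File A, by a factor of 18.14

File A: 100,000 × 2 × 8 = 1,600,000 bytes/s.
File B: 11,025 × 2 × 4 = 88,200 bytes/s.
File A is larger; ratio = 1,468,800,000 / 80,967,600 = 18.14.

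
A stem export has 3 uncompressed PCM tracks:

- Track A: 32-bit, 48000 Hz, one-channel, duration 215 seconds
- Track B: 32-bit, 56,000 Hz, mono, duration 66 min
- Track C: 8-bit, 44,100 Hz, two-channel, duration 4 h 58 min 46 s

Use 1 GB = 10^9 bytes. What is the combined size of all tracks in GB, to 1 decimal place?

2.5 GB

Track A: 48,000 × 215 × 4 × 1 = 41,280,000 bytes.
Track B: 66 min = 3,960 s; 56,000 × 3,960 × 4 × 1 = 887,040,000 bytes.
Track C: 4 h 58 min 46 s = 17,926 s; 44,100 × 17,926 × 1 × 2 = 1,581,073,200 bytes.
Total = 2,509,393,200 bytes = 2.5 GB.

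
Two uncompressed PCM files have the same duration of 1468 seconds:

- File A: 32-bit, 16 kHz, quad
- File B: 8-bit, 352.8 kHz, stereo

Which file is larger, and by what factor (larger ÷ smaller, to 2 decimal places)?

File A: 16,000 × 4 × 4 = 256,000 bytes/s.
File B: 352,800 × 1 × 2 = 705,600 bytes/s.
File B is larger; ratio = 1,035,820,800 / 375,808,000 = 2.76.

File B, by a factor of 2.76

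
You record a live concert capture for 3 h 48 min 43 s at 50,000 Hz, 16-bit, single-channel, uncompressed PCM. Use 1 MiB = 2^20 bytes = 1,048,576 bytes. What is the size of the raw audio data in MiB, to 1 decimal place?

1308.7 MiB

Duration = 3 h 48 min 43 s = 13,723 s.
Bytes = 50,000 samples/s × 13,723 s × 2 bytes/sample × 1 ch = 1,372,300,000 bytes.
1,372,300,000 / 1,048,576 = 1308.7 MiB.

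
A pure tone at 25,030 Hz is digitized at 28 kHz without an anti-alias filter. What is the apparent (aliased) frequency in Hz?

Nyquist = 28,000/2 = 14,000 Hz; 25,030 Hz exceeds it.
Alias = |25,030 − 1×28,000| = |25,030 − 28,000| = 2,970 Hz.

2,970 Hz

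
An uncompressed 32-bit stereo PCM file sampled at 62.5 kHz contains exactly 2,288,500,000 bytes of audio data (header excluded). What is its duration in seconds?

4,577 seconds

Byte rate = 62,500 × 4 × 2 = 500,000 bytes/s.
Duration = 2,288,500,000 / 500,000 = 4,577 s.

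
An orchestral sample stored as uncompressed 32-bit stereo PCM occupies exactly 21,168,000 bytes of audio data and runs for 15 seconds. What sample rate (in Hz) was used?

176,400 Hz

Bytes = sample_rate × seconds × bytes_per_sample × channels.
sample_rate = 21,168,000 / (15 × 4 × 2) = 21,168,000 / 120 = 176,400 Hz.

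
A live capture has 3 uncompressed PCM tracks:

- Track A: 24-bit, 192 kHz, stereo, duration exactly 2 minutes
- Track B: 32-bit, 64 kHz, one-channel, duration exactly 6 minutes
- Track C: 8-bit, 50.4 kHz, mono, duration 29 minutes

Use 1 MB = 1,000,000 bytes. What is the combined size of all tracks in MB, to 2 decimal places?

Track A: exactly 2 minutes = 120 s; 192,000 × 120 × 3 × 2 = 138,240,000 bytes.
Track B: exactly 6 minutes = 360 s; 64,000 × 360 × 4 × 1 = 92,160,000 bytes.
Track C: 29 minutes = 1,740 s; 50,400 × 1,740 × 1 × 1 = 87,696,000 bytes.
Total = 318,096,000 bytes = 318.10 MB.

318.10 MB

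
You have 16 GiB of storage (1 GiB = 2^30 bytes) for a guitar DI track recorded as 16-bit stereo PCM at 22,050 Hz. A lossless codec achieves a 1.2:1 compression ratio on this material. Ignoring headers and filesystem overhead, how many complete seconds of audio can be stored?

233,739 seconds

Uncompressed byte rate = 22,050 × 2 × 2 = 88,200 bytes/s.
After 1.2:1 compression, effective rate ≈ 73500 bytes/s.
Capacity = 16 × 1,073,741,824 = 17,179,869,184 bytes.
17,179,869,184 / effective rate ≈ 233739.72 s → 233,739 seconds.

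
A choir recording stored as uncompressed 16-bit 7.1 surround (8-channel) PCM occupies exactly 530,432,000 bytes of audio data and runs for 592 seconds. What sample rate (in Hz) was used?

56,000 Hz

Bytes = sample_rate × seconds × bytes_per_sample × channels.
sample_rate = 530,432,000 / (592 × 2 × 8) = 530,432,000 / 9,472 = 56,000 Hz.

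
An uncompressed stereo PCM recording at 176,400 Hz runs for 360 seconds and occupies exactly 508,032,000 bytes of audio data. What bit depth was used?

32 bits

Bytes per sample = 508,032,000 / (176,400 × 360 × 2) = 508,032,000 / 127,008,000 = 4.
Bit depth = 4 × 8 = 32 bits.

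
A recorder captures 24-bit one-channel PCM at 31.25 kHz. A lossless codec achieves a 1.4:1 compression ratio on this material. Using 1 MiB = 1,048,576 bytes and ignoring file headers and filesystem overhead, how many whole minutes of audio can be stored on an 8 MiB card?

2 minutes

Uncompressed byte rate = 31,250 × 3 × 1 = 93,750 bytes/s.
After 1.4:1 compression, effective rate ≈ 66964.29 bytes/s.
Capacity = 8 × 1,048,576 = 8,388,608 bytes.
8,388,608 / effective rate ≈ 125.27 s → 2 minutes.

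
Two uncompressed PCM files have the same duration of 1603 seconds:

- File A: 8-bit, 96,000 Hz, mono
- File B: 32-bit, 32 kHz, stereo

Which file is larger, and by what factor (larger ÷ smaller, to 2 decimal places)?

File A: 96,000 × 1 × 1 = 96,000 bytes/s.
File B: 32,000 × 4 × 2 = 256,000 bytes/s.
File B is larger; ratio = 410,368,000 / 153,888,000 = 2.67.

File B, by a factor of 2.67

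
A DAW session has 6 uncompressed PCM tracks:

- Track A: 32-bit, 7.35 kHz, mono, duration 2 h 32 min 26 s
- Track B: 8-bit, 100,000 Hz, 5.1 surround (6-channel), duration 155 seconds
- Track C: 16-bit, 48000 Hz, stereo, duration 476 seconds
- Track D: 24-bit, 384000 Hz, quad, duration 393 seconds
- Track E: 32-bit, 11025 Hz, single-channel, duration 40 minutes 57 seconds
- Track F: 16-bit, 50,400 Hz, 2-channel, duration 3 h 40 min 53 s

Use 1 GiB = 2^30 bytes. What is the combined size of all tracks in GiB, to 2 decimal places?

Track A: 2 h 32 min 26 s = 9,146 s; 7,350 × 9,146 × 4 × 1 = 268,892,400 bytes.
Track B: 100,000 × 155 × 1 × 6 = 93,000,000 bytes.
Track C: 48,000 × 476 × 2 × 2 = 91,392,000 bytes.
Track D: 384,000 × 393 × 3 × 4 = 1,810,944,000 bytes.
Track E: 40 minutes 57 seconds = 2,457 s; 11,025 × 2,457 × 4 × 1 = 108,353,700 bytes.
Track F: 3 h 40 min 53 s = 13,253 s; 50,400 × 13,253 × 2 × 2 = 2,671,804,800 bytes.
Total = 5,044,386,900 bytes = 4.70 GiB.

4.70 GiB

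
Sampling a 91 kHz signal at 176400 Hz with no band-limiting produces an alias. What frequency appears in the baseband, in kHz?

Nyquist = 176,400/2 = 88,200 Hz; 91,000 Hz exceeds it.
Alias = |91,000 − 1×176,400| = |91,000 − 176,400| = 85,400 Hz = 85.4 kHz.

85.4 kHz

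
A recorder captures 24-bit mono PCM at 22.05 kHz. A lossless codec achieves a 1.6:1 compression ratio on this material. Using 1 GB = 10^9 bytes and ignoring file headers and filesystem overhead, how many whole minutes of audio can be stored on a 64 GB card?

Uncompressed byte rate = 22,050 × 3 × 1 = 66,150 bytes/s.
After 1.6:1 compression, effective rate ≈ 41343.75 bytes/s.
Capacity = 64 × 1,000,000,000 = 64,000,000,000 bytes.
64,000,000,000 / effective rate ≈ 1547996.98 s → 25,799 minutes.

25,799 minutes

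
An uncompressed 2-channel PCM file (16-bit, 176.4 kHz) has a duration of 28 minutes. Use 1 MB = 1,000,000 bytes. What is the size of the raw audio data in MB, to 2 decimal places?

Duration = 28 minutes = 1,680 s.
Bytes = 176,400 samples/s × 1,680 s × 2 bytes/sample × 2 ch = 1,185,408,000 bytes.
1,185,408,000 / 1,000,000 = 1185.41 MB.

1185.41 MB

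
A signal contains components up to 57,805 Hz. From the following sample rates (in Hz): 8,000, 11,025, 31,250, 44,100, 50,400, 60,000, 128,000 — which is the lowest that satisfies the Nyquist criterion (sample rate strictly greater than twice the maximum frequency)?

128,000 Hz

Need sample rate > 2 × 57,805 = 115,610 Hz.
Lowest listed rate above 115,610 Hz is 128,000 Hz.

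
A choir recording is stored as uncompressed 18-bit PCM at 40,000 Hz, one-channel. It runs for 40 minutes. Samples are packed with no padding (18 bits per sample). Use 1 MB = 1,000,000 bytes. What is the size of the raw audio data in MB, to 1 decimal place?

216.0 MB

Duration = 40 minutes = 2,400 s.
Bits = 40,000 × 2,400 × 18 × 1 = 1,728,000,000 bits = 216,000,000 bytes.
216,000,000 / 1,000,000 = 216.0 MB.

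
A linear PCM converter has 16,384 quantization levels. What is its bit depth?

log2(16,384) = 14.

14 bits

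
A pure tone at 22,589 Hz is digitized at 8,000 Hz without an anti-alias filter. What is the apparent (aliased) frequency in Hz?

1,411 Hz

Nyquist = 8,000/2 = 4,000 Hz; 22,589 Hz exceeds it.
Alias = |22,589 − 3×8,000| = |22,589 − 24,000| = 1,411 Hz.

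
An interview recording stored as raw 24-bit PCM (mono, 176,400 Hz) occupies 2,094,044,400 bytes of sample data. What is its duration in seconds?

Byte rate = 176,400 × 3 × 1 = 529,200 bytes/s.
Duration = 2,094,044,400 / 529,200 = 3,957 s.

3,957 seconds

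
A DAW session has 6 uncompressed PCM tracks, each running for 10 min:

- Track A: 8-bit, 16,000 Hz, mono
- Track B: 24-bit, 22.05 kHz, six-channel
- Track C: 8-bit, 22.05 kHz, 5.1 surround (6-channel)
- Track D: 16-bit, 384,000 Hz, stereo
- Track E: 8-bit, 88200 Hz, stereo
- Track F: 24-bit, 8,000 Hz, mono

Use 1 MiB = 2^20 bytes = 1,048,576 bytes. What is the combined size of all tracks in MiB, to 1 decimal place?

10 min = 600 s.
Track A: 16,000 × 600 × 1 × 1 = 9,600,000 bytes.
Track B: 22,050 × 600 × 3 × 6 = 238,140,000 bytes.
Track C: 22,050 × 600 × 1 × 6 = 79,380,000 bytes.
Track D: 384,000 × 600 × 2 × 2 = 921,600,000 bytes.
Track E: 88,200 × 600 × 1 × 2 = 105,840,000 bytes.
Track F: 8,000 × 600 × 3 × 1 = 14,400,000 bytes.
Total = 1,368,960,000 bytes = 1305.5 MiB.

1305.5 MiB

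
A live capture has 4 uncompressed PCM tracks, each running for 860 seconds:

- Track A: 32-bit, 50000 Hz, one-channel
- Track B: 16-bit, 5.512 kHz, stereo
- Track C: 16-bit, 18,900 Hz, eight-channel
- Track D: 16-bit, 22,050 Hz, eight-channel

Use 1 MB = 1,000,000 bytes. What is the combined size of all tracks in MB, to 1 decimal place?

754.4 MB

Track A: 50,000 × 860 × 4 × 1 = 172,000,000 bytes.
Track B: 5,512 × 860 × 2 × 2 = 18,961,280 bytes.
Track C: 18,900 × 860 × 2 × 8 = 260,064,000 bytes.
Track D: 22,050 × 860 × 2 × 8 = 303,408,000 bytes.
Total = 754,433,280 bytes = 754.4 MB.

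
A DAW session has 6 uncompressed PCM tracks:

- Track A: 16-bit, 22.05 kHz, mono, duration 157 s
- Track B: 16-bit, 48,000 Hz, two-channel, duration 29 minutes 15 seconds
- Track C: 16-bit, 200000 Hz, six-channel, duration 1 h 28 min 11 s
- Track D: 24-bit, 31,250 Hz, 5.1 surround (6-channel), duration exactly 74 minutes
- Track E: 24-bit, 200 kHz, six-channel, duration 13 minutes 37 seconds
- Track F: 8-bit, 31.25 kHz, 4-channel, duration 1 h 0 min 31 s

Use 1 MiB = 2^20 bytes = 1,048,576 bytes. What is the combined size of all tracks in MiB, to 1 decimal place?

18057.7 MiB

Track A: 22,050 × 157 × 2 × 1 = 6,923,700 bytes.
Track B: 29 minutes 15 seconds = 1,755 s; 48,000 × 1,755 × 2 × 2 = 336,960,000 bytes.
Track C: 1 h 28 min 11 s = 5,291 s; 200,000 × 5,291 × 2 × 6 = 12,698,400,000 bytes.
Track D: exactly 74 minutes = 4,440 s; 31,250 × 4,440 × 3 × 6 = 2,497,500,000 bytes.
Track E: 13 minutes 37 seconds = 817 s; 200,000 × 817 × 3 × 6 = 2,941,200,000 bytes.
Track F: 1 h 0 min 31 s = 3,631 s; 31,250 × 3,631 × 1 × 4 = 453,875,000 bytes.
Total = 18,934,858,700 bytes = 18057.7 MiB.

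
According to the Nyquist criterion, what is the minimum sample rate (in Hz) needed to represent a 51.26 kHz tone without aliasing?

102,520 Hz

Minimum sample rate = 2 × 51,260 Hz = 102,520 Hz.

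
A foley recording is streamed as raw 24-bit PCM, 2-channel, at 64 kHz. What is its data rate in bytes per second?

384,000 bytes/s

Bit rate = 64,000 × 24 × 2 = 3,072,000 bits/s.
3,072,000 / 8 = 384,000 bytes/s.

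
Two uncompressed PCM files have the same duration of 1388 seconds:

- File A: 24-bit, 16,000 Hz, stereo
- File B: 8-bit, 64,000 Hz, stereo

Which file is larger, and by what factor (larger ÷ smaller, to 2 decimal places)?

File A: 16,000 × 3 × 2 = 96,000 bytes/s.
File B: 64,000 × 1 × 2 = 128,000 bytes/s.
File B is larger; ratio = 177,664,000 / 133,248,000 = 1.33.

File B, by a factor of 1.33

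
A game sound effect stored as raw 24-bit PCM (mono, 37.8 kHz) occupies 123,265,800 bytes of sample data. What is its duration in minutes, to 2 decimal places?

18.12 minutes

Byte rate = 37,800 × 3 × 1 = 113,400 bytes/s.
Duration = 123,265,800 / 113,400 = 1,087 s.
1,087 s / 60 = 18.12 minutes.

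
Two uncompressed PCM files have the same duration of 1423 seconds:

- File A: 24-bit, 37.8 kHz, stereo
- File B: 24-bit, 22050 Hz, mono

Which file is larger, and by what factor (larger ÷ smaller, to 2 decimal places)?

File A: 37,800 × 3 × 2 = 226,800 bytes/s.
File B: 22,050 × 3 × 1 = 66,150 bytes/s.
File A is larger; ratio = 322,736,400 / 94,131,450 = 3.43.

File A, by a factor of 3.43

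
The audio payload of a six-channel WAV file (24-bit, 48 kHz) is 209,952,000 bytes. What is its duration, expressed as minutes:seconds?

Byte rate = 48,000 × 3 × 6 = 864,000 bytes/s.
Duration = 209,952,000 / 864,000 = 243 s.
243 s = 4:03.

4:03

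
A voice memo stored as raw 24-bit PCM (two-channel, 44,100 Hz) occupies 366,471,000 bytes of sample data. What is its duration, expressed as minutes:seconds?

Byte rate = 44,100 × 3 × 2 = 264,600 bytes/s.
Duration = 366,471,000 / 264,600 = 1,385 s.
1,385 s = 23:05.

23:05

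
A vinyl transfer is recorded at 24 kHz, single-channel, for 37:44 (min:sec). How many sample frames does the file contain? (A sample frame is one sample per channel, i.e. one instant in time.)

54,336,000 sample frames

37:44 (min:sec) = 2,264 s.
24,000 samples/s × 2,264 s = 54,336,000 frames.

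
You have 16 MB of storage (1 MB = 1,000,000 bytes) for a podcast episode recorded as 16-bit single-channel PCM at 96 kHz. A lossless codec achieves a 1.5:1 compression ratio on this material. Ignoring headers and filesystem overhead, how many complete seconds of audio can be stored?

Uncompressed byte rate = 96,000 × 2 × 1 = 192,000 bytes/s.
After 1.5:1 compression, effective rate ≈ 128000 bytes/s.
Capacity = 16 × 1,000,000 = 16,000,000 bytes.
16,000,000 / effective rate ≈ 125 s → 125 seconds.

125 seconds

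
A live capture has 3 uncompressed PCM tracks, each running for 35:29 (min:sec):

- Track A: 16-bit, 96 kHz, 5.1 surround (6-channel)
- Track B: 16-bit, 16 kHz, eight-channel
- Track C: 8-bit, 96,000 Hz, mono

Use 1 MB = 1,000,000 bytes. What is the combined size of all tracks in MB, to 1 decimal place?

35:29 (min:sec) = 2,129 s.
Track A: 96,000 × 2,129 × 2 × 6 = 2,452,608,000 bytes.
Track B: 16,000 × 2,129 × 2 × 8 = 545,024,000 bytes.
Track C: 96,000 × 2,129 × 1 × 1 = 204,384,000 bytes.
Total = 3,202,016,000 bytes = 3202.0 MB.

3202.0 MB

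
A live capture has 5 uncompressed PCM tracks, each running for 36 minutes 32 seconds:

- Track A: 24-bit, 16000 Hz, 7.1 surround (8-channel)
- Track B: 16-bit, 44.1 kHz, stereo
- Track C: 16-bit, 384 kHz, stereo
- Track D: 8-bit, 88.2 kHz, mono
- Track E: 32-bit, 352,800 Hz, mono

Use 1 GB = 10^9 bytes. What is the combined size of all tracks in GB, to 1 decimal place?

7.9 GB

36 minutes 32 seconds = 2,192 s.
Track A: 16,000 × 2,192 × 3 × 8 = 841,728,000 bytes.
Track B: 44,100 × 2,192 × 2 × 2 = 386,668,800 bytes.
Track C: 384,000 × 2,192 × 2 × 2 = 3,366,912,000 bytes.
Track D: 88,200 × 2,192 × 1 × 1 = 193,334,400 bytes.
Track E: 352,800 × 2,192 × 4 × 1 = 3,093,350,400 bytes.
Total = 7,881,993,600 bytes = 7.9 GB.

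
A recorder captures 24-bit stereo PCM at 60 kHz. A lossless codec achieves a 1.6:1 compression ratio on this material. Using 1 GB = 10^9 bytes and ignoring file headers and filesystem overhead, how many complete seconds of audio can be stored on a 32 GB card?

Uncompressed byte rate = 60,000 × 3 × 2 = 360,000 bytes/s.
After 1.6:1 compression, effective rate ≈ 225000 bytes/s.
Capacity = 32 × 1,000,000,000 = 32,000,000,000 bytes.
32,000,000,000 / effective rate ≈ 142222.22 s → 142,222 seconds.

142,222 seconds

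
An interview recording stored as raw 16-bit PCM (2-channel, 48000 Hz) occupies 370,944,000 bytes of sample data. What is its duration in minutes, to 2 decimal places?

32.20 minutes

Byte rate = 48,000 × 2 × 2 = 192,000 bytes/s.
Duration = 370,944,000 / 192,000 = 1,932 s.
1,932 s / 60 = 32.20 minutes.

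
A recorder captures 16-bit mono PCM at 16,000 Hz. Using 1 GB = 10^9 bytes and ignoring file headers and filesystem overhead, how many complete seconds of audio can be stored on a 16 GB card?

500,000 seconds

Uncompressed byte rate = 16,000 × 2 × 1 = 32,000 bytes/s.
Capacity = 16 × 1,000,000,000 = 16,000,000,000 bytes.
16,000,000,000 / 32,000 ≈ 500000 s → 500,000 seconds.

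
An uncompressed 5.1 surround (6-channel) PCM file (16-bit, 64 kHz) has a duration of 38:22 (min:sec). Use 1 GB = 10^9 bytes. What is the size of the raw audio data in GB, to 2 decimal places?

1.77 GB

Duration = 38:22 (min:sec) = 2,302 s.
Bytes = 64,000 samples/s × 2,302 s × 2 bytes/sample × 6 ch = 1,767,936,000 bytes.
1,767,936,000 / 1,000,000,000 = 1.77 GB.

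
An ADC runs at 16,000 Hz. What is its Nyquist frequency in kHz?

8 kHz

Nyquist frequency = sample rate / 2 = 16,000 / 2 = 8 kHz.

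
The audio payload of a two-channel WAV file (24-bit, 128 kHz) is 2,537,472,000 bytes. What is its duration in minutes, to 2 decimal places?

55.07 minutes

Byte rate = 128,000 × 3 × 2 = 768,000 bytes/s.
Duration = 2,537,472,000 / 768,000 = 3,304 s.
3,304 s / 60 = 55.07 minutes.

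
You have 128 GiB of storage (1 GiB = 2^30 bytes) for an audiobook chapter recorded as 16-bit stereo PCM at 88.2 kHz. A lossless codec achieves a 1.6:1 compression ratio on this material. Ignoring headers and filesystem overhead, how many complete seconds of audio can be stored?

623,305 seconds

Uncompressed byte rate = 88,200 × 2 × 2 = 352,800 bytes/s.
After 1.6:1 compression, effective rate ≈ 220500 bytes/s.
Capacity = 128 × 1,073,741,824 = 137,438,953,472 bytes.
137,438,953,472 / effective rate ≈ 623305.91 s → 623,305 seconds.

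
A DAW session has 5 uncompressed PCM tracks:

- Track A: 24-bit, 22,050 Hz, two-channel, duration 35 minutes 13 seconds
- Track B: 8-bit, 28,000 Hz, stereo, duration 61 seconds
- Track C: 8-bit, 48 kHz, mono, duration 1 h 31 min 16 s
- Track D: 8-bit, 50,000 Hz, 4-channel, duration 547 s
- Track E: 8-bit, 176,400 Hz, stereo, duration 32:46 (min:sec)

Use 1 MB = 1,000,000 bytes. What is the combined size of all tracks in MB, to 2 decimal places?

1348.82 MB

Track A: 35 minutes 13 seconds = 2,113 s; 22,050 × 2,113 × 3 × 2 = 279,549,900 bytes.
Track B: 28,000 × 61 × 1 × 2 = 3,416,000 bytes.
Track C: 1 h 31 min 16 s = 5,476 s; 48,000 × 5,476 × 1 × 1 = 262,848,000 bytes.
Track D: 50,000 × 547 × 1 × 4 = 109,400,000 bytes.
Track E: 32:46 (min:sec) = 1,966 s; 176,400 × 1,966 × 1 × 2 = 693,604,800 bytes.
Total = 1,348,818,700 bytes = 1348.82 MB.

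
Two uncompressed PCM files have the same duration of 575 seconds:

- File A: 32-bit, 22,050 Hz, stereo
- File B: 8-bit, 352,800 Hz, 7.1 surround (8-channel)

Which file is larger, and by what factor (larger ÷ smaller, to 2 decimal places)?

File A: 22,050 × 4 × 2 = 176,400 bytes/s.
File B: 352,800 × 1 × 8 = 2,822,400 bytes/s.
File B is larger; ratio = 1,622,880,000 / 101,430,000 = 16.00.

File B, by a factor of 16.00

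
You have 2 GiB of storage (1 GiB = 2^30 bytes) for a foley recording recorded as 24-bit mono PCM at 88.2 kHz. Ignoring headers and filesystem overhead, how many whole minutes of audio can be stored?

Uncompressed byte rate = 88,200 × 3 × 1 = 264,600 bytes/s.
Capacity = 2 × 1,073,741,824 = 2,147,483,648 bytes.
2,147,483,648 / 264,600 ≈ 8115.96 s → 135 minutes.

135 minutes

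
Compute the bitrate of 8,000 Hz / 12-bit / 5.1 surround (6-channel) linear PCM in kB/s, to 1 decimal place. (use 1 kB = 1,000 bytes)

Bit rate = 8,000 × 12 × 6 = 576,000 bits/s.
576,000 / 8 = 72,000 B/s = 72.0 kB/s.

72.0 kB/s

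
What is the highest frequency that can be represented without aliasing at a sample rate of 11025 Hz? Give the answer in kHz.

Nyquist frequency = sample rate / 2 = 11,025 / 2 = 5.5125 kHz.

5.5125 kHz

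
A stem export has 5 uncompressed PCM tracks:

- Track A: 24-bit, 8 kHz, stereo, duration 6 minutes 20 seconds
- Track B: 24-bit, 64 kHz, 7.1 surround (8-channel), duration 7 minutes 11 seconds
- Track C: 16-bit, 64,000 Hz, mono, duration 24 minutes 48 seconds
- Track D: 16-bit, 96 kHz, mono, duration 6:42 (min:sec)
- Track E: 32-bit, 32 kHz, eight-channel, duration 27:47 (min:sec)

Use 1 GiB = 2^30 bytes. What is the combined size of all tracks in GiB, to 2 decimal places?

2.47 GiB

Track A: 6 minutes 20 seconds = 380 s; 8,000 × 380 × 3 × 2 = 18,240,000 bytes.
Track B: 7 minutes 11 seconds = 431 s; 64,000 × 431 × 3 × 8 = 662,016,000 bytes.
Track C: 24 minutes 48 seconds = 1,488 s; 64,000 × 1,488 × 2 × 1 = 190,464,000 bytes.
Track D: 6:42 (min:sec) = 402 s; 96,000 × 402 × 2 × 1 = 77,184,000 bytes.
Track E: 27:47 (min:sec) = 1,667 s; 32,000 × 1,667 × 4 × 8 = 1,707,008,000 bytes.
Total = 2,654,912,000 bytes = 2.47 GiB.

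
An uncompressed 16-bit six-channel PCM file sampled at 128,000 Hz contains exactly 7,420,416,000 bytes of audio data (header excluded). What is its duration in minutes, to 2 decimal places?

80.52 minutes

Byte rate = 128,000 × 2 × 6 = 1,536,000 bytes/s.
Duration = 7,420,416,000 / 1,536,000 = 4,831 s.
4,831 s / 60 = 80.52 minutes.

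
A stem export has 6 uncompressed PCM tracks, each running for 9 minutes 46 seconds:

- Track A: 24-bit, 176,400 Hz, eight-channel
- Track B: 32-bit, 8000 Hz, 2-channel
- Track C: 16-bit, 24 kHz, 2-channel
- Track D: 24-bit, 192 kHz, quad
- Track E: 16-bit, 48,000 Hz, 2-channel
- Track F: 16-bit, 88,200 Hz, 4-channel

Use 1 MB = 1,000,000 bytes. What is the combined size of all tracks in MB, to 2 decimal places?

9 minutes 46 seconds = 586 s.
Track A: 176,400 × 586 × 3 × 8 = 2,480,889,600 bytes.
Track B: 8,000 × 586 × 4 × 2 = 37,504,000 bytes.
Track C: 24,000 × 586 × 2 × 2 = 56,256,000 bytes.
Track D: 192,000 × 586 × 3 × 4 = 1,350,144,000 bytes.
Track E: 48,000 × 586 × 2 × 2 = 112,512,000 bytes.
Track F: 88,200 × 586 × 2 × 4 = 413,481,600 bytes.
Total = 4,450,787,200 bytes = 4450.79 MB.

4450.79 MB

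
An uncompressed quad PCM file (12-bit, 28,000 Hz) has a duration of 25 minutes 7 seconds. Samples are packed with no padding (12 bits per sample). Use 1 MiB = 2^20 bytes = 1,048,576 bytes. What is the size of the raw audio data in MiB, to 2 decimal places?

241.45 MiB

Duration = 25 minutes 7 seconds = 1,507 s.
Bits = 28,000 × 1,507 × 12 × 4 = 2,025,408,000 bits = 253,176,000 bytes.
253,176,000 / 1,048,576 = 241.45 MiB.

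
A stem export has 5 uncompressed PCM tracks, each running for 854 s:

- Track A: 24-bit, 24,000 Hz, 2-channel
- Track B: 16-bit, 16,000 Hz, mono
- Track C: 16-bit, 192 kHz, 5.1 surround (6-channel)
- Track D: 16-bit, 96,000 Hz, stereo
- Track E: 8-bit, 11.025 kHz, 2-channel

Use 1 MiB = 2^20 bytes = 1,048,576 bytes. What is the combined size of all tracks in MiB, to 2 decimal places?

Track A: 24,000 × 854 × 3 × 2 = 122,976,000 bytes.
Track B: 16,000 × 854 × 2 × 1 = 27,328,000 bytes.
Track C: 192,000 × 854 × 2 × 6 = 1,967,616,000 bytes.
Track D: 96,000 × 854 × 2 × 2 = 327,936,000 bytes.
Track E: 11,025 × 854 × 1 × 2 = 18,830,700 bytes.
Total = 2,464,686,700 bytes = 2350.51 MiB.

2350.51 MiB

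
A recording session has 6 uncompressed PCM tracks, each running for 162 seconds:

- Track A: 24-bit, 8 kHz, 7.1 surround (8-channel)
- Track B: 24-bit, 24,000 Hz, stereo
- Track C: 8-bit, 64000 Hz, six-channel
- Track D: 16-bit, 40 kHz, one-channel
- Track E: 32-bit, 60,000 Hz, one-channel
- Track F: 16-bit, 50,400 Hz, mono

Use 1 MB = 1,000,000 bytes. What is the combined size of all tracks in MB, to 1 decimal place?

184.8 MB

Track A: 8,000 × 162 × 3 × 8 = 31,104,000 bytes.
Track B: 24,000 × 162 × 3 × 2 = 23,328,000 bytes.
Track C: 64,000 × 162 × 1 × 6 = 62,208,000 bytes.
Track D: 40,000 × 162 × 2 × 1 = 12,960,000 bytes.
Track E: 60,000 × 162 × 4 × 1 = 38,880,000 bytes.
Track F: 50,400 × 162 × 2 × 1 = 16,329,600 bytes.
Total = 184,809,600 bytes = 184.8 MB.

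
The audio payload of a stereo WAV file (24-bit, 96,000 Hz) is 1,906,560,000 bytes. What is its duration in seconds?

Byte rate = 96,000 × 3 × 2 = 576,000 bytes/s.
Duration = 1,906,560,000 / 576,000 = 3,310 s.

3,310 seconds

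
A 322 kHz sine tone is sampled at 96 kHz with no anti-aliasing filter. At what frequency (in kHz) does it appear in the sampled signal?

Nyquist = 96,000/2 = 48,000 Hz; 322,000 Hz exceeds it.
Alias = |322,000 − 3×96,000| = |322,000 − 288,000| = 34,000 Hz = 34 kHz.

34 kHz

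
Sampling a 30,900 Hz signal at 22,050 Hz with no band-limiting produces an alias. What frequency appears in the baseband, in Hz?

8,850 Hz

Nyquist = 22,050/2 = 11,025 Hz; 30,900 Hz exceeds it.
Alias = |30,900 − 1×22,050| = |30,900 − 22,050| = 8,850 Hz.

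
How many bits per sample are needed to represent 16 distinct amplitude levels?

4 bits

log2(16) = 4.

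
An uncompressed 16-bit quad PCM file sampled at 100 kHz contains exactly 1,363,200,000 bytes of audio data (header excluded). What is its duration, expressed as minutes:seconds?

28:24

Byte rate = 100,000 × 2 × 4 = 800,000 bytes/s.
Duration = 1,363,200,000 / 800,000 = 1,704 s.
1,704 s = 28:24.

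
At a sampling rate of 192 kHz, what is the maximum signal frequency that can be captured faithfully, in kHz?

Nyquist frequency = sample rate / 2 = 192,000 / 2 = 96 kHz.

96 kHz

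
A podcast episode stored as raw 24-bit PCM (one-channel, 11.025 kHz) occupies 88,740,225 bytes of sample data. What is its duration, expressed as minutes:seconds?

Byte rate = 11,025 × 3 × 1 = 33,075 bytes/s.
Duration = 88,740,225 / 33,075 = 2,683 s.
2,683 s = 44:43.

44:43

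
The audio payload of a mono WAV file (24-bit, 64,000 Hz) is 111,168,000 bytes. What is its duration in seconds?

Byte rate = 64,000 × 3 × 1 = 192,000 bytes/s.
Duration = 111,168,000 / 192,000 = 579 s.

579 seconds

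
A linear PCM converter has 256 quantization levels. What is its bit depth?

8 bits

log2(256) = 8.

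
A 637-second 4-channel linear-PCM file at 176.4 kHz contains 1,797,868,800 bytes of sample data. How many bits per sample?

32 bits

Bytes per sample = 1,797,868,800 / (176,400 × 637 × 4) = 1,797,868,800 / 449,467,200 = 4.
Bit depth = 4 × 8 = 32 bits.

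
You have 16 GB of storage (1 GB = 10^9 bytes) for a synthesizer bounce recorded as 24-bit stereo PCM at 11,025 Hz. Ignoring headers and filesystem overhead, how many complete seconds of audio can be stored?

Uncompressed byte rate = 11,025 × 3 × 2 = 66,150 bytes/s.
Capacity = 16 × 1,000,000,000 = 16,000,000,000 bytes.
16,000,000,000 / 66,150 ≈ 241874.53 s → 241,874 seconds.

241,874 seconds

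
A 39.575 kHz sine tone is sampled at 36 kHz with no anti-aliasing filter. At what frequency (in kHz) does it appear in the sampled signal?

Nyquist = 36,000/2 = 18,000 Hz; 39,575 Hz exceeds it.
Alias = |39,575 − 1×36,000| = |39,575 − 36,000| = 3,575 Hz = 3.575 kHz.

3.575 kHz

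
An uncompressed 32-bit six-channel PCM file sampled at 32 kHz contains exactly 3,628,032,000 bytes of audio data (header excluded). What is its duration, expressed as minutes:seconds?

Byte rate = 32,000 × 4 × 6 = 768,000 bytes/s.
Duration = 3,628,032,000 / 768,000 = 4,724 s.
4,724 s = 78:44.

78:44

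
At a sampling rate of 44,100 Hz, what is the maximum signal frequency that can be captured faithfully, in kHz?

22.05 kHz

Nyquist frequency = sample rate / 2 = 44,100 / 2 = 22.05 kHz.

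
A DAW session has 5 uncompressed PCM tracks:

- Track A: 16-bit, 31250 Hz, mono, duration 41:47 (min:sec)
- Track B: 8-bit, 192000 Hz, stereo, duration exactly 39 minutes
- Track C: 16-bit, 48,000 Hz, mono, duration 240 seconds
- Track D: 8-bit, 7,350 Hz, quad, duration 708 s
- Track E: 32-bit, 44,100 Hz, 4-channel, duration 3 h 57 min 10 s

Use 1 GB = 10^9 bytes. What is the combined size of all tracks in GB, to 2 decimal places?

11.14 GB

Track A: 41:47 (min:sec) = 2,507 s; 31,250 × 2,507 × 2 × 1 = 156,687,500 bytes.
Track B: exactly 39 minutes = 2,340 s; 192,000 × 2,340 × 1 × 2 = 898,560,000 bytes.
Track C: 48,000 × 240 × 2 × 1 = 23,040,000 bytes.
Track D: 7,350 × 708 × 1 × 4 = 20,815,200 bytes.
Track E: 3 h 57 min 10 s = 14,230 s; 44,100 × 14,230 × 4 × 4 = 10,040,688,000 bytes.
Total = 11,139,790,700 bytes = 11.14 GB.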